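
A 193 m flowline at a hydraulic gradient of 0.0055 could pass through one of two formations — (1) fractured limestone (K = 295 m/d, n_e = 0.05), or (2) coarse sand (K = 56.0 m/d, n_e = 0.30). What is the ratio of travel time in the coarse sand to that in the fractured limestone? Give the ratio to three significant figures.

Unit 1 (fractured limestone): v = 295×0.0055/0.05 = 32.45 m/d, t = 193/32.45 = 5.948 d
Unit 2 (coarse sand): v = 56.0×0.0055/0.30 = 1.027 m/d, t = 193/1.027 = 188.0 d
t(coarse sand) / t(fractured limestone) = 188.0/5.948 = 31.6

31.6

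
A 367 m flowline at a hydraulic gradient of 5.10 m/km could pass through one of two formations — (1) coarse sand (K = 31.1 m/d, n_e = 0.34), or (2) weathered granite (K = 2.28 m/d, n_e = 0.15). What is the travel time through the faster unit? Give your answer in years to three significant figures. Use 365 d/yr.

Unit 1 (coarse sand): v = 31.1×0.0051/0.34 = 0.4665 m/d, t = 367/0.4665 = 786.7 d
Unit 2 (weathered granite): v = 2.28×0.0051/0.15 = 0.07752 m/d, t = 367/0.07752 = 4734 d
Faster: 786.7 d / 365 = 2.16 yr

2.16 years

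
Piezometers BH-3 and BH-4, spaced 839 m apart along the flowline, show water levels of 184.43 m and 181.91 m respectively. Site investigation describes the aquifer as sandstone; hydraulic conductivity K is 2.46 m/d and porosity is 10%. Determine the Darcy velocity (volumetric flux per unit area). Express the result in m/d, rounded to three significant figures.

Hydraulic gradient i = (184.43 − 181.91) / 839 = 2.52 / 839 = 0.003004
Specific discharge q = 2.46 × 0.003004 = 0.007389 m/d

0.00739 m/d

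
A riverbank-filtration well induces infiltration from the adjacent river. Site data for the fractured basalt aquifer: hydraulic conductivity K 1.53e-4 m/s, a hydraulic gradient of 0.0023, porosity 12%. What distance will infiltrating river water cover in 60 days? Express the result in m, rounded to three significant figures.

K = 1.53e-4 m/s × 86400 s/d = 13.22 m/d
Darcy flux q = K·i = 13.22 × 0.0023 = 0.03040 m/d
Seepage velocity v = q / n = 0.03040 / 0.12 = 0.2534 m/d
L = v × T = 0.2534 × 60 = 15.20 m

15.2 m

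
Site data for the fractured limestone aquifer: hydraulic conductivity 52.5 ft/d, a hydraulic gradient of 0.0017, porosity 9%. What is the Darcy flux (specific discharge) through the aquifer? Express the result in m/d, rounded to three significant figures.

0.0272 m/d

K = 52.5 ft/d × 0.3048 = 16.00 m/d
Darcy flux q = K·i = 16.00 × 0.0017 = 0.02720 m/d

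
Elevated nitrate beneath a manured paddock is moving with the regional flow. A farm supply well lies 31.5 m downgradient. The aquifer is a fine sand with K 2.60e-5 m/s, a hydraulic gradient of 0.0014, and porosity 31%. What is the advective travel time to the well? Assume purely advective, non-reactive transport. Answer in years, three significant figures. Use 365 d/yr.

8.51 years

K = 2.60e-5 m/s × 86400 s/d = 2.246 m/d
Darcy flux q = K·i = 2.246 × 0.0014 = 0.003145 m/d
Average linear velocity = 0.003145 / 0.31 = 0.01015 m/d
t = L / v = 31.5 / 0.01015 = 3105 d
   = 3105 / 365 = 8.51 yr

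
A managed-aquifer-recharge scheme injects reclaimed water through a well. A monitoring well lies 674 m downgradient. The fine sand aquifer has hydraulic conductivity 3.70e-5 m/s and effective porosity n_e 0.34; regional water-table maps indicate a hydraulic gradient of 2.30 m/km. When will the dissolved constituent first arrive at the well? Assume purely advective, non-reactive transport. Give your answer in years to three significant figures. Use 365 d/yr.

85.4 years

K = 3.70e-5 m/s × 86400 s/d = 3.197 m/d
Darcy flux q = K·i = 3.197 × 0.0023 = 0.007353 m/d
Average linear velocity = 0.007353 / 0.34 = 0.02163 m/d
t = L / v = 674 / 0.02163 = 31170 d
   = 31170 / 365 = 85.4 yr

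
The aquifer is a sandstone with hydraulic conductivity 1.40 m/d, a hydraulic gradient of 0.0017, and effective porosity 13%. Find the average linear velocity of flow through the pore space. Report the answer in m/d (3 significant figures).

q = Ki = 1.40 × 0.0017 = 0.002380 m/d
v_s = q/n_e = 0.002380/0.13 = 0.01831 m/d

0.0183 m/d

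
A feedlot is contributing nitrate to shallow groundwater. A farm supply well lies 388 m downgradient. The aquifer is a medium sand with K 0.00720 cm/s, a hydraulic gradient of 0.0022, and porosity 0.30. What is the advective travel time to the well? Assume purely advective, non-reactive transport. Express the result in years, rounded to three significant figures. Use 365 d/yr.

K = 0.00720 cm/s × 864 = 6.221 m/d
Specific discharge q = 6.221 × 0.0022 = 0.01369 m/d
v_s = q/n_e = 0.01369/0.30 = 0.04562 m/d
t = L / v = 388 / 0.04562 = 8505 d
   = 8505 / 365 = 23.3 yr

23.3 years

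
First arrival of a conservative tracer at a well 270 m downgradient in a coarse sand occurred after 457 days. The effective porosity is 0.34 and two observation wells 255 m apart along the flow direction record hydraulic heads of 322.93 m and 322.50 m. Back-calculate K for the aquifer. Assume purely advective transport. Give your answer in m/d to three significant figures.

119 m/d

Hydraulic gradient i = (322.93 − 322.50) / 255 = 0.43 / 255 = 0.001686
v = L / t = 270 / 457 = 0.5908 m/d
K = v · n / i = 0.5908 × 0.34 / 0.001686 = 119 m/d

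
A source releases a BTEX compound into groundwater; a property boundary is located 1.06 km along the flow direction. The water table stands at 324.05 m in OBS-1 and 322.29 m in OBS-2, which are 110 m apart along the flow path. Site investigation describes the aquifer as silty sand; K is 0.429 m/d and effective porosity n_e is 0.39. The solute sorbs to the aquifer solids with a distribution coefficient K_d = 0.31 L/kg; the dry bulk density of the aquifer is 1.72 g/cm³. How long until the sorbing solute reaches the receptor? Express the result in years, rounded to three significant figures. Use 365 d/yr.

391 years

Hydraulic gradient i = (324.05 − 322.29) / 110 = 1.76 / 110 = 0.01600
q = Ki = 0.429 × 0.01600 = 0.006864 m/d
Average linear velocity = 0.006864 / 0.39 = 0.01760 m/d
Retardation R = 1 + ρ_b·K_d/n = 1 + 1.72×0.31/0.39 = 2.367
Contaminant velocity v_c = v/R = 0.01760/2.367 = 0.007435 m/d
L = 1.06 km = 1060 m
t = L/v_c = 1060/0.007435 = 142600 d
   = 142600/365 = 391 yr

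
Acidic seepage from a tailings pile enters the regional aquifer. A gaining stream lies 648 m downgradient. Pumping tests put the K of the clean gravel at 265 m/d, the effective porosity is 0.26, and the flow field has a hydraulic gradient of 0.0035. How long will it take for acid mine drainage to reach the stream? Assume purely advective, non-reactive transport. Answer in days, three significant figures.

182 days

Specific discharge q = 265 × 0.0035 = 0.9275 m/d
v_s = q/n_e = 0.9275/0.26 = 3.567 m/d
t = L / v = 648 / 3.567 = 181.6 d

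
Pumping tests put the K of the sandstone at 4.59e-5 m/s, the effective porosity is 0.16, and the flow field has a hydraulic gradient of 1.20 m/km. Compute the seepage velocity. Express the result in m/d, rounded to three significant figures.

K = 4.59e-5 m/s × 86400 s/d = 3.966 m/d
Darcy flux q = K·i = 3.966 × 0.0012 = 0.004759 m/d
v_s = q/n_e = 0.004759/0.16 = 0.02974 m/d

0.0297 m/d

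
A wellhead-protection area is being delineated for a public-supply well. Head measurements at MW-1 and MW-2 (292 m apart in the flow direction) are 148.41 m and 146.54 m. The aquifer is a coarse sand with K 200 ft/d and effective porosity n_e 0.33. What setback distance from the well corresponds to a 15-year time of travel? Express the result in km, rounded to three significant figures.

6.48 km

Hydraulic gradient i = (148.41 − 146.54) / 292 = 1.87 / 292 = 0.006404
K = 200 ft/d × 0.3048 = 60.96 m/d
Darcy flux q = K·i = 60.96 × 0.006404 = 0.3904 m/d
Seepage velocity v = q / n = 0.3904 / 0.33 = 1.183 m/d
T = 15 yr × 365 = 5475 d
L = v × T = 1.183 × 5475 = 6477 m
   = 6.48 km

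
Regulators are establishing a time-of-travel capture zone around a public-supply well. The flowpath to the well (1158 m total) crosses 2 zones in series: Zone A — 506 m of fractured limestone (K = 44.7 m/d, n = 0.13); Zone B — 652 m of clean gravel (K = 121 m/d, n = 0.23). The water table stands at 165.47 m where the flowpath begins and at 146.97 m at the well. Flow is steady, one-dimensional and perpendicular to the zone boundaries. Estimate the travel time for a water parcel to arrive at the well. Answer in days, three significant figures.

195 days

Total head drop ΔH = 165.47 − 146.97 = 18.50 m
Continuity: the same q passes through each zone, so ΔH = q·Σ(L_j/K_j) — the zones act as resistances in series.
Σ(L/K) = 506/44.7 + 652/121 = 11.32 + 5.388 = 16.71 d
q = ΔH / Σ(L/K) = 18.50 / 16.71 = 1.107 m/d (same in every zone)
Zone A: v = q/n = 1.107/0.13 = 8.517 m/d → t_A = 506/8.517 = 59.41 d
Zone B: v = q/n = 1.107/0.23 = 4.814 m/d → t_B = 652/4.814 = 135.4 d
Total t = 59.41 + 135.4 = 194.8 d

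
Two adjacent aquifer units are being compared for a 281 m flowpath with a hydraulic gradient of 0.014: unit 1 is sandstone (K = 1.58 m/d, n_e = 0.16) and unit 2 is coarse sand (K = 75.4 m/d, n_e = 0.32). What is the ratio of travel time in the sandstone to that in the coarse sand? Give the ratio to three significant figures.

Unit 1 (sandstone): v = 1.58×0.014/0.16 = 0.1383 m/d, t = 281/0.1383 = 2033 d
Unit 2 (coarse sand): v = 75.4×0.014/0.32 = 3.299 m/d, t = 281/3.299 = 85.18 d
t(sandstone) / t(coarse sand) = 2033/85.18 = 23.9

23.9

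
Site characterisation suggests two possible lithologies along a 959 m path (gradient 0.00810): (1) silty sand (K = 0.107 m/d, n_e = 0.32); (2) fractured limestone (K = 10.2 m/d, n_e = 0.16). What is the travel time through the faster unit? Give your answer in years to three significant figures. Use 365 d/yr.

5.09 years

Unit 1 (silty sand): v = 0.107×0.0081/0.32 = 0.002708 m/d, t = 959/0.002708 = 354100 d
Unit 2 (fractured limestone): v = 10.2×0.0081/0.16 = 0.5164 m/d, t = 959/0.5164 = 1857 d
Faster: 1857 d / 365 = 5.09 yr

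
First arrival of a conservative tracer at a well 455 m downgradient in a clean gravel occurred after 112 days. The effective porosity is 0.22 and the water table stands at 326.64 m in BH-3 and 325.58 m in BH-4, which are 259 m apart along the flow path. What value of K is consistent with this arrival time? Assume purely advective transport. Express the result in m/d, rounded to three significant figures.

Hydraulic gradient i = (326.64 − 325.58) / 259 = 1.06 / 259 = 0.004093
v = L / t = 455 / 112 = 4.063 m/d
K = v · n / i = 4.063 × 0.22 / 0.004093 = 218 m/d

218 m/d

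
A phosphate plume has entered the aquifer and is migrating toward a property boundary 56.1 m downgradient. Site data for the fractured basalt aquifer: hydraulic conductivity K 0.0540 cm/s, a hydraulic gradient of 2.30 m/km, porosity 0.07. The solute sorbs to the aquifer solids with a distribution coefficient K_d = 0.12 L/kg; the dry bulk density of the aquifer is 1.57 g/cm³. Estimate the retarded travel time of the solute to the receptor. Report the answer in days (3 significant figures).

135 days

K = 0.0540 cm/s × 864 = 46.66 m/d
Darcy flux q = K·i = 46.66 × 0.0023 = 0.1073 m/d
Seepage velocity v = q / n = 0.1073 / 0.07 = 1.533 m/d
Retardation R = 1 + ρ_b·K_d/n = 1 + 1.57×0.12/0.07 = 3.691
Contaminant velocity v_c = v/R = 1.533/3.691 = 0.4153 m/d
t = L/v_c = 56.1/0.4153 = 135.1 d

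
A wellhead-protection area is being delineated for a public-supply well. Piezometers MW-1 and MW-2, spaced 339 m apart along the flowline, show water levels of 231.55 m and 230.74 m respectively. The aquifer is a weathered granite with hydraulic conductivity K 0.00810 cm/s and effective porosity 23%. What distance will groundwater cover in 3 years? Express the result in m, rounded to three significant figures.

79.6 m

Hydraulic gradient i = (231.55 − 230.74) / 339 = 0.81 / 339 = 0.002389
K = 0.00810 cm/s × 864 = 6.998 m/d
Specific discharge q = 6.998 × 0.002389 = 0.01672 m/d
v_s = q/n_e = 0.01672/0.23 = 0.07270 m/d
T = 3 yr × 365 = 1095 d
L = v × T = 0.07270 × 1095 = 79.61 m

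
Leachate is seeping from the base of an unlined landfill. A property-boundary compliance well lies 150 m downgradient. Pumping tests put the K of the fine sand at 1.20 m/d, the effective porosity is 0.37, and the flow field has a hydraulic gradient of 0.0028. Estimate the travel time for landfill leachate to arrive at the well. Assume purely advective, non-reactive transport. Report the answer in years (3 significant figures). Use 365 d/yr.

45.3 years

Specific discharge q = 1.20 × 0.0028 = 0.003360 m/d
v = Ki/n = 1.20·0.0028/0.37 = 0.009081 m/d
t = L / v = 150 / 0.009081 = 16520 d
   = 16520 / 365 = 45.3 yr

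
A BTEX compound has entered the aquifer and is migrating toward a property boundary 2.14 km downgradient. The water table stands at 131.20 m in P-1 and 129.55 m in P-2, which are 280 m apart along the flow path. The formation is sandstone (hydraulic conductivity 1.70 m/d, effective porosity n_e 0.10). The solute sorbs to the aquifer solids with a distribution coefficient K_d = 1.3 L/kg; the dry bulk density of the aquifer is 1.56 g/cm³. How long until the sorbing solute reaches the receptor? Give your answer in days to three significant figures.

455000 days

Hydraulic gradient i = (131.20 − 129.55) / 280 = 1.65 / 280 = 0.005893
Darcy flux q = K·i = 1.70 × 0.005893 = 0.01002 m/d
Average linear velocity = 0.01002 / 0.10 = 0.1002 m/d
Retardation R = 1 + ρ_b·K_d/n = 1 + 1.56×1.3/0.10 = 21.28
Contaminant velocity v_c = v/R = 0.1002/21.28 = 0.004708 m/d
L = 2.14 km = 2140 m
t = L/v_c = 2140/0.004708 = 454600 d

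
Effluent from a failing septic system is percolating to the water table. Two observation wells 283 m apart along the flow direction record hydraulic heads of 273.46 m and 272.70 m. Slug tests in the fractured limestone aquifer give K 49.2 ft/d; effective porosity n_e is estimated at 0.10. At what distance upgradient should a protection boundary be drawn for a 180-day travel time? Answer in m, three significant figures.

Hydraulic gradient i = (273.46 − 272.70) / 283 = 0.76 / 283 = 0.002686
K = 49.2 ft/d × 0.3048 = 15.00 m/d
Specific discharge q = 15.00 × 0.002686 = 0.04027 m/d
Seepage velocity v = q / n = 0.04027 / 0.10 = 0.4027 m/d
L = v × T = 0.4027 × 180 = 72.49 m

72.5 m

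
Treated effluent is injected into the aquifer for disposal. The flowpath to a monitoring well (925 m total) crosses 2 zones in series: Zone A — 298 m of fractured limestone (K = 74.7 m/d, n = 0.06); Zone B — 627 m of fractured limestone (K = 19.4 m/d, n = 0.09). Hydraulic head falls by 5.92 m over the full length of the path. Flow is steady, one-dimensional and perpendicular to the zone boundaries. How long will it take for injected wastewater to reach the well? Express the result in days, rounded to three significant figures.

456 days

Continuity: the same q passes through each zone, so ΔH = q·Σ(L_j/K_j) — the zones act as resistances in series.
Σ(L/K) = 298/74.7 + 627/19.4 = 3.989 + 32.32 = 36.31 d
q = ΔH / Σ(L/K) = 5.92 / 36.31 = 0.1630 m/d (same in every zone)
Zone A: v = q/n = 0.1630/0.06 = 2.717 m/d → t_A = 298/2.717 = 109.7 d
Zone B: v = q/n = 0.1630/0.09 = 1.812 m/d → t_B = 627/1.812 = 346.1 d
Total t = 109.7 + 346.1 = 455.8 d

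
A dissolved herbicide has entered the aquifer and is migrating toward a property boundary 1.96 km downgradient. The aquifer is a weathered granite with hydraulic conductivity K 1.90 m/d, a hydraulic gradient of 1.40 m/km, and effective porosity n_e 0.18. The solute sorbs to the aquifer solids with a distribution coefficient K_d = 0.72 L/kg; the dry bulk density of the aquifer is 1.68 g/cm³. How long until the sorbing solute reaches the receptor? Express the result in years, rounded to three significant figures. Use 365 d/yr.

Darcy flux q = K·i = 1.90 × 0.0014 = 0.002660 m/d
Seepage velocity v = q / n = 0.002660 / 0.18 = 0.01478 m/d
Retardation R = 1 + ρ_b·K_d/n = 1 + 1.68×0.72/0.18 = 7.720
Contaminant velocity v_c = v/R = 0.01478/7.720 = 0.001914 m/d
L = 1.96 km = 1960 m
t = L/v_c = 1960/0.001914 = 1.024e6 d
   = 1.024e6/365 = 2810 yr

2810 years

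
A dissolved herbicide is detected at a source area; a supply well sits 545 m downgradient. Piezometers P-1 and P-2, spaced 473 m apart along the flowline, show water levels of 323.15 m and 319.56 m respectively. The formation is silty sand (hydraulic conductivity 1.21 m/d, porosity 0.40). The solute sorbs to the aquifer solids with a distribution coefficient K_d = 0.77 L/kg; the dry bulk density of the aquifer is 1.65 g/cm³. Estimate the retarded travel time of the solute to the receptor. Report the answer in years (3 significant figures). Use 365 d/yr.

Hydraulic gradient i = (323.15 − 319.56) / 473 = 3.59 / 473 = 0.007590
Specific discharge q = 1.21 × 0.007590 = 0.009184 m/d
v = Ki/n = 1.21·0.007590/0.40 = 0.02296 m/d
Retardation R = 1 + ρ_b·K_d/n = 1 + 1.65×0.77/0.40 = 4.176
Contaminant velocity v_c = v/R = 0.02296/4.176 = 0.005498 m/d
t = L/v_c = 545/0.005498 = 99130 d
   = 99130/365 = 272 yr

272 years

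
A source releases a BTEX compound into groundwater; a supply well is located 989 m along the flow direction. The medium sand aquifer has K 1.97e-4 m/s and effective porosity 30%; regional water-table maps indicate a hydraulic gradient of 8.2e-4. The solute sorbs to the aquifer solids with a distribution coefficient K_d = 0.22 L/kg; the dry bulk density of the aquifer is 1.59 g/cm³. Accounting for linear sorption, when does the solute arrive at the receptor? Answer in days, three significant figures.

K = 1.97e-4 m/s × 86400 s/d = 17.02 m/d
Specific discharge q = 17.02 × 8.2e-4 = 0.01396 m/d
Average linear velocity = 0.01396 / 0.30 = 0.04652 m/d
Retardation R = 1 + ρ_b·K_d/n = 1 + 1.59×0.22/0.30 = 2.166
Contaminant velocity v_c = v/R = 0.04652/2.166 = 0.02148 m/d
t = L/v_c = 989/0.02148 = 46040 d

46000 days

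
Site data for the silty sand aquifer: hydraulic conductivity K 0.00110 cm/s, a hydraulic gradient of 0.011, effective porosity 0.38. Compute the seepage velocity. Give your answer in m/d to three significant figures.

K = 0.00110 cm/s × 864 = 0.9504 m/d
q = Ki = 0.9504 × 0.011 = 0.01045 m/d
v = Ki/n = 0.9504·0.011/0.38 = 0.02751 m/d

0.0275 m/d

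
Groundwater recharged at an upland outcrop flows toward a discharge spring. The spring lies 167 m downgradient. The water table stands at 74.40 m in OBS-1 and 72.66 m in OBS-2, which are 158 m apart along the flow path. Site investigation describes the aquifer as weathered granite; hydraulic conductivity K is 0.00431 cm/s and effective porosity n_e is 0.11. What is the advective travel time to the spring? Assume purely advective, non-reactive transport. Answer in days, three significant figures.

Hydraulic gradient i = (74.40 − 72.66) / 158 = 1.74 / 158 = 0.01101
K = 0.00431 cm/s × 864 = 3.724 m/d
Specific discharge q = 3.724 × 0.01101 = 0.04101 m/d
v = Ki/n = 3.724·0.01101/0.11 = 0.3728 m/d
t = L / v = 167 / 0.3728 = 447.9 d

448 days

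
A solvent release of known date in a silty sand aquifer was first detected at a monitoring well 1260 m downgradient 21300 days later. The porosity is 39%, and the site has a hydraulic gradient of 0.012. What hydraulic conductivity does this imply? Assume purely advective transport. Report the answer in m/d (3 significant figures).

1.92 m/d

v = L / t = 1260 / 21300 = 0.05915 m/d
K = v · n / i = 0.05915 × 0.39 / 0.012 = 1.92 m/d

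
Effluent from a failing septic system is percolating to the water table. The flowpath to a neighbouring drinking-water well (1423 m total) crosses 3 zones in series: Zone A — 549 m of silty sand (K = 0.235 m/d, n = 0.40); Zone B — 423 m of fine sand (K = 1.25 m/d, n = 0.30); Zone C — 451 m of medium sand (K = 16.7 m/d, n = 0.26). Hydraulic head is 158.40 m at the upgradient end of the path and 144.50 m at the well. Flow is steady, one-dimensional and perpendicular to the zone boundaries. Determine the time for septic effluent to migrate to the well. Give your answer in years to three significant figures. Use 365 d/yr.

247 years

Total head drop ΔH = 158.40 − 144.50 = 13.90 m
Steady 1-D flow in series ⇒ the Darcy flux q is identical in every zone and the zone head losses add (resistances L/K in series).
Σ(L/K) = 549/0.235 + 423/1.25 + 451/16.7 = 2336 + 338.4 + 27.01 = 2702 d
q = ΔH / Σ(L/K) = 13.90 / 2702 = 0.005145 m/d (same in every zone)
Zone A: v = q/n = 0.005145/0.40 = 0.01286 m/d → t_A = 549/0.01286 = 42680 d
Zone B: v = q/n = 0.005145/0.30 = 0.01715 m/d → t_B = 423/0.01715 = 24660 d
Zone C: v = q/n = 0.005145/0.26 = 0.01979 m/d → t_C = 451/0.01979 = 22790 d
Total t = 42680 + 24660 + 22790 = 90140 d
   = 90140 / 365 = 247 yr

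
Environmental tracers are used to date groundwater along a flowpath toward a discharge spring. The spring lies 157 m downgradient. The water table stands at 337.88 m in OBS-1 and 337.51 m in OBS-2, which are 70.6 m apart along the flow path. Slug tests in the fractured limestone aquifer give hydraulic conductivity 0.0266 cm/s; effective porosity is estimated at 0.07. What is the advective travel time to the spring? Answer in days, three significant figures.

91.2 days

Hydraulic gradient i = (337.88 − 337.51) / 70.6 = 0.37 / 70.6 = 0.005241
K = 0.0266 cm/s × 864 = 22.98 m/d
Specific discharge q = 22.98 × 0.005241 = 0.1204 m/d
v = Ki/n = 22.98·0.005241/0.07 = 1.721 m/d
t = L / v = 157 / 1.721 = 91.24 d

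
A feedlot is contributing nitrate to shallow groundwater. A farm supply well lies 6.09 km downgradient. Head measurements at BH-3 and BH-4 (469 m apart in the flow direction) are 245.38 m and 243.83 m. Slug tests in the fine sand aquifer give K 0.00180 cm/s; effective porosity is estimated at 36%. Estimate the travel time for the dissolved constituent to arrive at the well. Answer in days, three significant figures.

427000 days

Hydraulic gradient i = (245.38 − 243.83) / 469 = 1.55 / 469 = 0.003305
K = 0.00180 cm/s × 864 = 1.555 m/d
Darcy flux q = K·i = 1.555 × 0.003305 = 0.005140 m/d
v = Ki/n = 1.555·0.003305/0.36 = 0.01428 m/d
L = 6.09 km = 6090 m
t = L / v = 6090 / 0.01428 = 426600 d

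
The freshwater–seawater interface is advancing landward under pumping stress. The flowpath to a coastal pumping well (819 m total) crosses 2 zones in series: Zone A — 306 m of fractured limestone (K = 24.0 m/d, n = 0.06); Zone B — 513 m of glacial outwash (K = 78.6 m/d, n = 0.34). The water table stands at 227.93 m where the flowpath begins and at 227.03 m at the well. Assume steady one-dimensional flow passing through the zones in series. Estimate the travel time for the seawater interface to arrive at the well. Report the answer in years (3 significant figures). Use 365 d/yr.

11.3 years

Total head drop ΔH = 227.93 − 227.03 = 0.90 m
Continuity: the same q passes through each zone, so ΔH = q·Σ(L_j/K_j) — the zones act as resistances in series.
Σ(L/K) = 306/24.0 + 513/78.6 = 12.75 + 6.527 = 19.28 d
q = ΔH / Σ(L/K) = 0.90 / 19.28 = 0.04669 m/d (same in every zone)
Zone A: v = q/n = 0.04669/0.06 = 0.7781 m/d → t_A = 306/0.7781 = 393.2 d
Zone B: v = q/n = 0.04669/0.34 = 0.1373 m/d → t_B = 513/0.1373 = 3736 d
Total t = 393.2 + 3736 = 4129 d
   = 4129 / 365 = 11.3 yr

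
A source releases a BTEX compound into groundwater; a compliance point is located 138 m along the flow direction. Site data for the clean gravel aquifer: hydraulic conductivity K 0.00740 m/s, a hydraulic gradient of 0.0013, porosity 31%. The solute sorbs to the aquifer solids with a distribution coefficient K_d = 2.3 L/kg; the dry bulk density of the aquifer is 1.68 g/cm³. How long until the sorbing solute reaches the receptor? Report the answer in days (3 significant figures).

693 days

K = 0.00740 m/s × 86400 s/d = 639.4 m/d
q = Ki = 639.4 × 0.0013 = 0.8312 m/d
Seepage velocity v = q / n = 0.8312 / 0.31 = 2.681 m/d
Retardation R = 1 + ρ_b·K_d/n = 1 + 1.68×2.3/0.31 = 13.46
Contaminant velocity v_c = v/R = 2.681/13.46 = 0.1991 m/d
t = L/v_c = 138/0.1991 = 693.0 d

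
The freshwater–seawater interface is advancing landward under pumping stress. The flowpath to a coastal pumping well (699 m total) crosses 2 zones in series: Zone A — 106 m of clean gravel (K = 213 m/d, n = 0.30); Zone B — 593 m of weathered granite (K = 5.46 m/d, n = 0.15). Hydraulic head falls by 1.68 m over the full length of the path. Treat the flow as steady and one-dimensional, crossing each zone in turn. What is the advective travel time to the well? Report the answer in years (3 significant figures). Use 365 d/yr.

21.5 years

Continuity: the same q passes through each zone, so ΔH = q·Σ(L_j/K_j) — the zones act as resistances in series.
Σ(L/K) = 106/213 + 593/5.46 = 0.4977 + 108.6 = 109.1 d
q = ΔH / Σ(L/K) = 1.68 / 109.1 = 0.01540 m/d (same in every zone)
Zone A: v = q/n = 0.01540/0.30 = 0.05133 m/d → t_A = 106/0.05133 = 2065 d
Zone B: v = q/n = 0.01540/0.15 = 0.1027 m/d → t_B = 593/0.1027 = 5777 d
Total t = 2065 + 5777 = 7842 d
   = 7842 / 365 = 21.5 yr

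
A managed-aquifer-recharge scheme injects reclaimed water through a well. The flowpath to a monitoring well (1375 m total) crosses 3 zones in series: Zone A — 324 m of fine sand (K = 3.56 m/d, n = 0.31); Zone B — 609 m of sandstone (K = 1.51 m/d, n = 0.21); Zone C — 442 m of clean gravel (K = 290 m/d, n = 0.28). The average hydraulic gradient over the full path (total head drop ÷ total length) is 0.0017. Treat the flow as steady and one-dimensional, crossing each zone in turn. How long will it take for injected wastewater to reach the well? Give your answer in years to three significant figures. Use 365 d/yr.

205 years

Continuity: the same q passes through each zone, so ΔH = q·Σ(L_j/K_j) — the zones act as resistances in series.
Σ(L/K) = 324/3.56 + 609/1.51 + 442/290 = 91.01 + 403.3 + 1.524 = 495.8 d
K_eq = L_total / Σ(L/K) = 1375 / 495.8 = 2.773 m/d
q = K_eq · i = 2.773 × 0.0017 = 0.004714 m/d (same in every zone)
Zone A: v = q/n = 0.004714/0.31 = 0.01521 m/d → t_A = 324/0.01521 = 21310 d
Zone B: v = q/n = 0.004714/0.21 = 0.02245 m/d → t_B = 609/0.02245 = 27130 d
Zone C: v = q/n = 0.004714/0.28 = 0.01684 m/d → t_C = 442/0.01684 = 26250 d
Total t = 21310 + 27130 + 26250 = 74690 d
   = 74690 / 365 = 205 yr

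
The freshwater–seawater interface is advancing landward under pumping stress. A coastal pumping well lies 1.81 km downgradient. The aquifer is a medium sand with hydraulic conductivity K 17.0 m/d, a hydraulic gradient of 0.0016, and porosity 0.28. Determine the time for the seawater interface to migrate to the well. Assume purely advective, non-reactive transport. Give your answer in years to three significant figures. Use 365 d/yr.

Specific discharge q = 17.0 × 0.0016 = 0.02720 m/d
v_s = q/n_e = 0.02720/0.28 = 0.09714 m/d
L = 1.81 km = 1810 m
t = L / v = 1810 / 0.09714 = 18630 d
   = 18630 / 365 = 51.0 yr

51.0 years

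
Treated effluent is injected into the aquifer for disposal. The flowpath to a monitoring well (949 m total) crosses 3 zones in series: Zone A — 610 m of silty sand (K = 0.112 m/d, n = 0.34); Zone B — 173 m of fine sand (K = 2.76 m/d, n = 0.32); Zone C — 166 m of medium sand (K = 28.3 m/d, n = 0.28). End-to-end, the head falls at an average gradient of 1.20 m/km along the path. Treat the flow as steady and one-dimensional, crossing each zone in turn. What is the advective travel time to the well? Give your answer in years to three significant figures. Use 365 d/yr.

Continuity: the same q passes through each zone, so ΔH = q·Σ(L_j/K_j) — the zones act as resistances in series.
Σ(L/K) = 610/0.112 + 173/2.76 + 166/28.3 = 5446 + 62.68 + 5.866 = 5515 d
K_eq = L_total / Σ(L/K) = 949 / 5515 = 0.1721 m/d
q = K_eq · i = 0.1721 × 0.0012 = 2.065e-4 m/d (same in every zone)
Zone A: v = q/n = 2.065e-4/0.34 = 6.073e-4 m/d → t_A = 610/6.073e-4 = 1.004e6 d
Zone B: v = q/n = 2.065e-4/0.32 = 6.453e-4 m/d → t_B = 173/6.453e-4 = 268100 d
Zone C: v = q/n = 2.065e-4/0.28 = 7.375e-4 m/d → t_C = 166/7.375e-4 = 225100 d
Total t = 1.004e6 + 268100 + 225100 = 1.498e6 d
   = 1.498e6 / 365 = 4100 yr

4100 years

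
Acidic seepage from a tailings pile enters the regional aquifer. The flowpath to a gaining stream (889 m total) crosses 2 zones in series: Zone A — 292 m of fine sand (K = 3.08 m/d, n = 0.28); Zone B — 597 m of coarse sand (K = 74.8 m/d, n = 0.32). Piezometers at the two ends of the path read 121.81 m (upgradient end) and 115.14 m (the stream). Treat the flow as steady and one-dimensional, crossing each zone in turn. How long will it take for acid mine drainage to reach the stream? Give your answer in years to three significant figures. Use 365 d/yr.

Total head drop ΔH = 121.81 − 115.14 = 6.67 m
Steady 1-D flow in series ⇒ the Darcy flux q is identical in every zone and the zone head losses add (resistances L/K in series).
Σ(L/K) = 292/3.08 + 597/74.8 = 94.81 + 7.981 = 102.8 d
q = ΔH / Σ(L/K) = 6.67 / 102.8 = 0.06489 m/d (same in every zone)
Zone A: v = q/n = 0.06489/0.28 = 0.2318 m/d → t_A = 292/0.2318 = 1260 d
Zone B: v = q/n = 0.06489/0.32 = 0.2028 m/d → t_B = 597/0.2028 = 2944 d
Total t = 1260 + 2944 = 4204 d
   = 4204 / 365 = 11.5 yr

11.5 years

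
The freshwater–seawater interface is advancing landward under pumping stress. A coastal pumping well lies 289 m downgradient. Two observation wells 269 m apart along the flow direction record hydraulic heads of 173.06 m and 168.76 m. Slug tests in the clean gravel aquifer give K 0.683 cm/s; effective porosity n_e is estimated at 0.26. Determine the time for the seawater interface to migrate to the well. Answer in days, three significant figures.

7.97 days

Hydraulic gradient i = (173.06 − 168.76) / 269 = 4.30 / 269 = 0.01599
K = 0.683 cm/s × 864 = 590.1 m/d
q = Ki = 590.1 × 0.01599 = 9.433 m/d
v_s = q/n_e = 9.433/0.26 = 36.28 m/d
t = L / v = 289 / 36.28 = 7.966 d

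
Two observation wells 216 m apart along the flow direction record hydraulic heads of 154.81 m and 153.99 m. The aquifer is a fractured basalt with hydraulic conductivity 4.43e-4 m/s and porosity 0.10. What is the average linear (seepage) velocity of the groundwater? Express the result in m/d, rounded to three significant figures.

1.45 m/d

Hydraulic gradient i = (154.81 − 153.99) / 216 = 0.82 / 216 = 0.003796
K = 4.43e-4 m/s × 86400 s/d = 38.28 m/d
Specific discharge q = 38.28 × 0.003796 = 0.1453 m/d
v = Ki/n = 38.28·0.003796/0.10 = 1.453 m/d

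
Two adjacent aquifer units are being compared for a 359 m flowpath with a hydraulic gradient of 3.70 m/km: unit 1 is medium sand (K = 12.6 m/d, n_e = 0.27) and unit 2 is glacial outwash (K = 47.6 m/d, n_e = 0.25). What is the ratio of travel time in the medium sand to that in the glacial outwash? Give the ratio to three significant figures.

Unit 1 (medium sand): v = 12.6×0.0037/0.27 = 0.1727 m/d, t = 359/0.1727 = 2079 d
Unit 2 (glacial outwash): v = 47.6×0.0037/0.25 = 0.7045 m/d, t = 359/0.7045 = 509.6 d
t(medium sand) / t(glacial outwash) = 2079/509.6 = 4.08

4.08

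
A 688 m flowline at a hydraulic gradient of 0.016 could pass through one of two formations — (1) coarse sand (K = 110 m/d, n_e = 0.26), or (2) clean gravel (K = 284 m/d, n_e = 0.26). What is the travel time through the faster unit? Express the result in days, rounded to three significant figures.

39.4 days

Unit 1 (coarse sand): v = 110×0.016/0.26 = 6.769 m/d, t = 688/6.769 = 101.6 d
Unit 2 (clean gravel): v = 284×0.016/0.26 = 17.48 m/d, t = 688/17.48 = 39.37 d
Faster unit: t = 39.4 d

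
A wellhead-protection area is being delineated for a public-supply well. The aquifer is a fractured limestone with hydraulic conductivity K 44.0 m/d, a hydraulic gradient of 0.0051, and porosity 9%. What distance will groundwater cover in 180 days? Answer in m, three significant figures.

449 m

Darcy flux q = K·i = 44.0 × 0.0051 = 0.2244 m/d
Average linear velocity = 0.2244 / 0.09 = 2.493 m/d
L = v × T = 2.493 × 180 = 448.8 m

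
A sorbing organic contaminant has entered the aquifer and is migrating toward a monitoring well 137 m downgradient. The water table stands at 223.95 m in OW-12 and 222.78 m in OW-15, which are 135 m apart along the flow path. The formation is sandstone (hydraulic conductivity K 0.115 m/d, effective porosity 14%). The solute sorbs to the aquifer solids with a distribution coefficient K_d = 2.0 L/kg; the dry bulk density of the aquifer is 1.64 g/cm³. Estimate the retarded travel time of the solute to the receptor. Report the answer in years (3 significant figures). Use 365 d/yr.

1290 years

Hydraulic gradient i = (223.95 − 222.78) / 135 = 1.17 / 135 = 0.008667
Specific discharge q = 0.115 × 0.008667 = 9.967e-4 m/d
Seepage velocity v = q / n = 9.967e-4 / 0.14 = 0.007119 m/d
Retardation R = 1 + ρ_b·K_d/n = 1 + 1.64×2.0/0.14 = 24.43
Contaminant velocity v_c = v/R = 0.007119/24.43 = 2.914e-4 m/d
t = L/v_c = 137/2.914e-4 = 470100 d
   = 470100/365 = 1290 yr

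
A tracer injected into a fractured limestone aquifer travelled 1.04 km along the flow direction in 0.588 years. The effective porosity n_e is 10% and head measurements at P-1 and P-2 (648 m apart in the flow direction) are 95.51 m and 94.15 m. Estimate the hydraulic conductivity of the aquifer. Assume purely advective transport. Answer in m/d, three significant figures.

231 m/d

Hydraulic gradient i = (95.51 − 94.15) / 648 = 1.36 / 648 = 0.002099
t = 0.588 years = 214.6 d
L = 1.04 km = 1040 m
v = L / t = 1040 / 214.6 = 4.846 m/d
K = v · n / i = 4.846 × 0.10 / 0.002099 = 231 m/d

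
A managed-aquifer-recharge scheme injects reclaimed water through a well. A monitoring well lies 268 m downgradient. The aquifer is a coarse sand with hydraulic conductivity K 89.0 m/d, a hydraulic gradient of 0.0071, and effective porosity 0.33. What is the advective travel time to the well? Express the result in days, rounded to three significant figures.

Specific discharge q = 89.0 × 0.0071 = 0.6319 m/d
v = Ki/n = 89.0·0.0071/0.33 = 1.915 m/d
t = L / v = 268 / 1.915 = 140.0 d

140 days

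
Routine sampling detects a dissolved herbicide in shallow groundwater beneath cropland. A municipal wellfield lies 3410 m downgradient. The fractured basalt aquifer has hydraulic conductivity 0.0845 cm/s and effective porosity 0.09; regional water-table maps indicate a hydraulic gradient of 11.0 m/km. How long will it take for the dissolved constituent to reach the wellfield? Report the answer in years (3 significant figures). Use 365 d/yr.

K = 0.0845 cm/s × 864 = 73.01 m/d
Darcy flux q = K·i = 73.01 × 0.011 = 0.8031 m/d
Seepage velocity v = q / n = 0.8031 / 0.09 = 8.923 m/d
t = L / v = 3410 / 8.923 = 382.1 d
   = 382.1 / 365 = 1.05 yr

1.05 years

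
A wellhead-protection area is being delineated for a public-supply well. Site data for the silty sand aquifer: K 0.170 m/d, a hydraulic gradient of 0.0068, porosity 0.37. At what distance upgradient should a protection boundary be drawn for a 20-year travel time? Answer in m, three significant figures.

22.8 m

q = Ki = 0.170 × 0.0068 = 0.001156 m/d
Average linear velocity = 0.001156 / 0.37 = 0.003124 m/d
T = 20 yr × 365 = 7300 d
L = v × T = 0.003124 × 7300 = 22.81 m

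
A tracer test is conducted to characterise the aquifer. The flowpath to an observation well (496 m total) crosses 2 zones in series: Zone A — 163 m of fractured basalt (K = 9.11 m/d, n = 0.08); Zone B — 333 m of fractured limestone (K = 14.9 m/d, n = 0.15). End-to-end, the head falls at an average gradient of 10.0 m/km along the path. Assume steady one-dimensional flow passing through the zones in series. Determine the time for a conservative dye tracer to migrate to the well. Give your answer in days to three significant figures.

Steady 1-D flow in series ⇒ the Darcy flux q is identical in every zone and the zone head losses add (resistances L/K in series).
Σ(L/K) = 163/9.11 + 333/14.9 = 17.89 + 22.35 = 40.24 d
K_eq = L_total / Σ(L/K) = 496 / 40.24 = 12.33 m/d
q = K_eq · i = 12.33 × 0.010 = 0.1233 m/d (same in every zone)
Zone A: v = q/n = 0.1233/0.08 = 1.541 m/d → t_A = 163/1.541 = 105.8 d
Zone B: v = q/n = 0.1233/0.15 = 0.8217 m/d → t_B = 333/0.8217 = 405.3 d
Total t = 105.8 + 405.3 = 511.0 d

511 days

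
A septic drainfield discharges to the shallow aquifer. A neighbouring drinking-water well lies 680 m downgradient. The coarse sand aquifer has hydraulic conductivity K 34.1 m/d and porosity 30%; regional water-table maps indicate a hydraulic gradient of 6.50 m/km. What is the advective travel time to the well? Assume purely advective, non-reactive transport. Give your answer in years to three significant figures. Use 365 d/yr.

Specific discharge q = 34.1 × 0.0065 = 0.2216 m/d
Average linear velocity = 0.2216 / 0.30 = 0.7388 m/d
t = L / v = 680 / 0.7388 = 920.4 d
   = 920.4 / 365 = 2.52 yr

2.52 years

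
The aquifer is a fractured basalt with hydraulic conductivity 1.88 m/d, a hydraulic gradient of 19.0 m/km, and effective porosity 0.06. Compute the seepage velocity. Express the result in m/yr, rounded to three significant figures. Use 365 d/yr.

217 m/yr

Darcy flux q = K·i = 1.88 × 0.019 = 0.03572 m/d
v = Ki/n = 1.88·0.019/0.06 = 0.5953 m/d
   = 0.5953 × 365 = 217 m/yr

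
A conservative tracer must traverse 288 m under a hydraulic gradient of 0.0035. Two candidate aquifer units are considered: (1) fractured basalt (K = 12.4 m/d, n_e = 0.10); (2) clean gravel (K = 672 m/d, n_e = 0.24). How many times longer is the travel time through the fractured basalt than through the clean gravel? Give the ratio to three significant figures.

Unit 1 (fractured basalt): v = 12.4×0.0035/0.10 = 0.4340 m/d, t = 288/0.4340 = 663.6 d
Unit 2 (clean gravel): v = 672×0.0035/0.24 = 9.800 m/d, t = 288/9.800 = 29.39 d
t(fractured basalt) / t(clean gravel) = 663.6/29.39 = 22.6

22.6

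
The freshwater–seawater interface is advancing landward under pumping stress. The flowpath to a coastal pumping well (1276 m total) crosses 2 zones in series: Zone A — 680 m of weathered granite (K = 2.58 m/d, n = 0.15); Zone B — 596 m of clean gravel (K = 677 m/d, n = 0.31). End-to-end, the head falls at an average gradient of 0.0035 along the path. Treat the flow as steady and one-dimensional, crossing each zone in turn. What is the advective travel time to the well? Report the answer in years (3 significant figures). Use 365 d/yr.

46.5 years

Steady 1-D flow in series ⇒ the Darcy flux q is identical in every zone and the zone head losses add (resistances L/K in series).
Σ(L/K) = 680/2.58 + 596/677 = 263.6 + 0.8804 = 264.4 d
K_eq = L_total / Σ(L/K) = 1276 / 264.4 = 4.825 m/d
q = K_eq · i = 4.825 × 0.0035 = 0.01689 m/d (same in every zone)
Zone A: v = q/n = 0.01689/0.15 = 0.1126 m/d → t_A = 680/0.1126 = 6040 d
Zone B: v = q/n = 0.01689/0.31 = 0.05448 m/d → t_B = 596/0.05448 = 10940 d
Total t = 6040 + 10940 = 16980 d
   = 16980 / 365 = 46.5 yr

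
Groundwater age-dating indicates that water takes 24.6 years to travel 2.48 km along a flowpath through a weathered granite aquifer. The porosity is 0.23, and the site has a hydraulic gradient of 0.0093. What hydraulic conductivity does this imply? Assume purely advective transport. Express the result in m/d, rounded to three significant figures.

6.83 m/d

t = 24.6 years = 8979 d
L = 2.48 km = 2480 m
v = L / t = 2480 / 8979 = 0.2762 m/d
K = v · n / i = 0.2762 × 0.23 / 0.0093 = 6.83 m/d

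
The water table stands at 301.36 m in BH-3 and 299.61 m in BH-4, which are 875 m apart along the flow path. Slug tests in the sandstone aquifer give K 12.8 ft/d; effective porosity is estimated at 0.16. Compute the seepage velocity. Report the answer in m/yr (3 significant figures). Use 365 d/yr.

Hydraulic gradient i = (301.36 − 299.61) / 875 = 1.75 / 875 = 0.002000
K = 12.8 ft/d × 0.3048 = 3.901 m/d
Darcy flux q = K·i = 3.901 × 0.002000 = 0.007803 m/d
v = Ki/n = 3.901·0.002000/0.16 = 0.04877 m/d
   = 0.04877 × 365 = 17.8 m/yr

17.8 m/yr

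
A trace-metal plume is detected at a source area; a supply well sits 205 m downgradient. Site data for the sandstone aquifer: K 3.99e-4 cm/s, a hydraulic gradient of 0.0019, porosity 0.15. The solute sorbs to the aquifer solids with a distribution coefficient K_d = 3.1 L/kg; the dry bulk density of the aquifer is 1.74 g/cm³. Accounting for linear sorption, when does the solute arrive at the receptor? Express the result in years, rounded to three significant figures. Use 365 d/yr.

K = 3.99e-4 cm/s × 864 = 0.3447 m/d
q = Ki = 0.3447 × 0.0019 = 6.550e-4 m/d
Seepage velocity v = q / n = 6.550e-4 / 0.15 = 0.004367 m/d
Retardation R = 1 + ρ_b·K_d/n = 1 + 1.74×3.1/0.15 = 36.96
Contaminant velocity v_c = v/R = 0.004367/36.96 = 1.181e-4 m/d
t = L/v_c = 205/1.181e-4 = 1.735e6 d
   = 1.735e6/365 = 4750 yr

4750 years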